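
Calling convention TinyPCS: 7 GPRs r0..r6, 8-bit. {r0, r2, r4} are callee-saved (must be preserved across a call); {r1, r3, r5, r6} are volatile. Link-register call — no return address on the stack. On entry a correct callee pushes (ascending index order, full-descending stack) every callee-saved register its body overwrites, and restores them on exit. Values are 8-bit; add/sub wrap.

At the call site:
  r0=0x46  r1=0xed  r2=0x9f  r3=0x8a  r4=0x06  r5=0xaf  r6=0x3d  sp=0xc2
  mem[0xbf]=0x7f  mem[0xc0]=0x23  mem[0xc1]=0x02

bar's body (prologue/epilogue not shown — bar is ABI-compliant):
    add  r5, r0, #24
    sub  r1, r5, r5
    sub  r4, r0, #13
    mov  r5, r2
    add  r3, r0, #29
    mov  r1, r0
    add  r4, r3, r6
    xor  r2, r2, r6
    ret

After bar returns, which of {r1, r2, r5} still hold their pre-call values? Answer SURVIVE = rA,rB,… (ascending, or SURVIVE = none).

SURVIVE = r2

prologue: push r2 -> mem[0xc1]=0x9f, sp=0xc1
prologue: push r4 -> mem[0xc0]=0x06, sp=0xc0
body[0] add  r5, r0, #24 -> r5=0x5e
body[1] sub  r1, r5, r5 -> r1=0x00
body[2] sub  r4, r0, #13 -> r4=0x39
body[3] mov  r5, r2 -> r5=0x9f
body[4] add  r3, r0, #29 -> r3=0x63
body[5] mov  r1, r0 -> r1=0x46
body[6] add  r4, r3, r6 -> r4=0xa0
body[7] xor  r2, r2, r6 -> r2=0xa2
epilogue: pop r4=0x06, sp=0xc1
epilogue: pop r2=0x9f, sp=0xc2
r1: caller-saved, written=True
r2: callee-saved, written=True
r5: caller-saved, written=True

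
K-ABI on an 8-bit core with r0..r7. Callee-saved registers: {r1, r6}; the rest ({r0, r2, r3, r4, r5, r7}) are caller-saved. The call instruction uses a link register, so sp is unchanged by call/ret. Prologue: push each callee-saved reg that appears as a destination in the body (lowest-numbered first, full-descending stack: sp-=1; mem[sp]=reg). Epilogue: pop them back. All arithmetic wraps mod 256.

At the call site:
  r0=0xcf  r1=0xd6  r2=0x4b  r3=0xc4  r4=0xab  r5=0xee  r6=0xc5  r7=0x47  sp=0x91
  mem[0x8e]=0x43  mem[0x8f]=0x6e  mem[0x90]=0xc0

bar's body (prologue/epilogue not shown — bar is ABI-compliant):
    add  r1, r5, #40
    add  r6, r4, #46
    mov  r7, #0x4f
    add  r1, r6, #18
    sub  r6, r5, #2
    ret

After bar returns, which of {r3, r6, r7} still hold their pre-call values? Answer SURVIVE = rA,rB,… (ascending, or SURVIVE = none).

prologue: push r1 → mem[0x90]=0xd6, sp=0x90
prologue: push r6 → mem[0x8f]=0xc5, sp=0x8f
body[0] add  r1, r5, #40 → r1=0x16
body[1] add  r6, r4, #46 → r6=0xd9
body[2] mov  r7, #0x4f → r7=0x4f
body[3] add  r1, r6, #18 → r1=0xeb
body[4] sub  r6, r5, #2 → r6=0xec
epilogue: pop r6=0xc5, sp=0x90
epilogue: pop r1=0xd6, sp=0x91
r3: caller-saved, written=False
r6: callee-saved, written=True
r7: caller-saved, written=True

SURVIVE = r3,r6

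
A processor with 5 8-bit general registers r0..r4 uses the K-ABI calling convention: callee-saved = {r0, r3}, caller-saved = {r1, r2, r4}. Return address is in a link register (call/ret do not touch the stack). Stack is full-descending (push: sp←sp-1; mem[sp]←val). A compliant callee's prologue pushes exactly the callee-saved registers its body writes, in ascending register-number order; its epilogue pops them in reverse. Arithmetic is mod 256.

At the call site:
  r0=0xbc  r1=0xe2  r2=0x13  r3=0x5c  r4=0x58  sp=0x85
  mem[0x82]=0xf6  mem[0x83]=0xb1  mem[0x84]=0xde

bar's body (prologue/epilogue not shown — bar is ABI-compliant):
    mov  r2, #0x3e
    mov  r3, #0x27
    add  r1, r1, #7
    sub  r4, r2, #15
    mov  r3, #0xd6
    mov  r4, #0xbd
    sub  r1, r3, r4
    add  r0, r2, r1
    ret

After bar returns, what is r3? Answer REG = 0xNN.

REG = 0x5c

prologue: push r0 -> mem[0x84]=0xbc, sp=0x84
prologue: push r3 -> mem[0x83]=0x5c, sp=0x83
body[0] mov  r2, #0x3e -> r2=0x3e
body[1] mov  r3, #0x27 -> r3=0x27
body[2] add  r1, r1, #7 -> r1=0xe9
body[3] sub  r4, r2, #15 -> r4=0x2f
body[4] mov  r3, #0xd6 -> r3=0xd6
body[5] mov  r4, #0xbd -> r4=0xbd
body[6] sub  r1, r3, r4 -> r1=0x19
body[7] add  r0, r2, r1 -> r0=0x57
epilogue: pop r3=0x5c, sp=0x84
epilogue: pop r0=0xbc, sp=0x85
r3 is callee-saved -> restored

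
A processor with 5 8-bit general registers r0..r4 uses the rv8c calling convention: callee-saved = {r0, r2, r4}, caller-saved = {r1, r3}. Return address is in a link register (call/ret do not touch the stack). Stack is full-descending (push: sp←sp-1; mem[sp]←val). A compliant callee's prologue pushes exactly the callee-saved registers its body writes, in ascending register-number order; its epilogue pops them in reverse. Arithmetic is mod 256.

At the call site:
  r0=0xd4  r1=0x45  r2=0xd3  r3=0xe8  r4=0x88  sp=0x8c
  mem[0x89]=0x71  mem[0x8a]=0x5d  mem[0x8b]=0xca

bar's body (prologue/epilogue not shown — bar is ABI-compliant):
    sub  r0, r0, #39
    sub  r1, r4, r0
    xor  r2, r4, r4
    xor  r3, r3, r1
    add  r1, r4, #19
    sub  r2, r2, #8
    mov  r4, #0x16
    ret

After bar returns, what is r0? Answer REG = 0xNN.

prologue: push r0 -> mem[0x8b]=0xd4, sp=0x8b
prologue: push r2 -> mem[0x8a]=0xd3, sp=0x8a
prologue: push r4 -> mem[0x89]=0x88, sp=0x89
body[0] sub  r0, r0, #39 -> r0=0xad
body[1] sub  r1, r4, r0 -> r1=0xdb
body[2] xor  r2, r4, r4 -> r2=0x00
body[3] xor  r3, r3, r1 -> r3=0x33
body[4] add  r1, r4, #19 -> r1=0x9b
body[5] sub  r2, r2, #8 -> r2=0xf8
body[6] mov  r4, #0x16 -> r4=0x16
epilogue: pop r4=0x88, sp=0x8a
epilogue: pop r2=0xd3, sp=0x8b
epilogue: pop r0=0xd4, sp=0x8c
r0 is callee-saved -> restored

REG = 0xd4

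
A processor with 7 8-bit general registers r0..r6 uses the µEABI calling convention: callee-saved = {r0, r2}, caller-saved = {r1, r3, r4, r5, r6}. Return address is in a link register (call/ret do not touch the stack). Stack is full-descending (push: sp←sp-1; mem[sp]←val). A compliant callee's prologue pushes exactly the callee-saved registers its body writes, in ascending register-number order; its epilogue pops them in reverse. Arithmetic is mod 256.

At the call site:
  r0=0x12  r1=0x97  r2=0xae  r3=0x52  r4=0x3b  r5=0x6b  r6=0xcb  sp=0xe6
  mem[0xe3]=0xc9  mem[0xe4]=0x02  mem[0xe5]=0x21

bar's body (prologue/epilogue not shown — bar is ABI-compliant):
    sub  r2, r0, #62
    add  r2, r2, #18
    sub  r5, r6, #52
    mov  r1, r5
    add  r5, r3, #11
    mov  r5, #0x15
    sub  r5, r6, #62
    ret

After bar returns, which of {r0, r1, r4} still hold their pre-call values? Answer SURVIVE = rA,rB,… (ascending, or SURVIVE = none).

prologue: push r2 -> mem[0xe5]=0xae, sp=0xe5
body[0] sub  r2, r0, #62 -> r2=0xd4
body[1] add  r2, r2, #18 -> r2=0xe6
body[2] sub  r5, r6, #52 -> r5=0x97
body[3] mov  r1, r5 -> r1=0x97
body[4] add  r5, r3, #11 -> r5=0x5d
body[5] mov  r5, #0x15 -> r5=0x15
body[6] sub  r5, r6, #62 -> r5=0x8d
epilogue: pop r2=0xae, sp=0xe6
r0: callee-saved, written=False
r1: caller-saved, written=True
r4: caller-saved, written=False

SURVIVE = r0,r1,r4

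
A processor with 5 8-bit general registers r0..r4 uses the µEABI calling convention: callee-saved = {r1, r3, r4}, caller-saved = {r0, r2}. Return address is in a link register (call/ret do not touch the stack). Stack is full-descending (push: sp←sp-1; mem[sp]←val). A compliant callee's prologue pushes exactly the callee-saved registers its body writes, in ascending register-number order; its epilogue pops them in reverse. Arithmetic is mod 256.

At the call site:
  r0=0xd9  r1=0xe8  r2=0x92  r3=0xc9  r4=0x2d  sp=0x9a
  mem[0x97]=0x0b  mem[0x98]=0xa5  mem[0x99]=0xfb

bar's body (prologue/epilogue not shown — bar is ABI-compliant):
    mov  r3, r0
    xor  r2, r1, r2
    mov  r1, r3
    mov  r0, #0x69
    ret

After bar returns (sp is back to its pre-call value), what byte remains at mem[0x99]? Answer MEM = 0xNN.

MEM = 0xe8

prologue: push r1 -> mem[0x99]=0xe8, sp=0x99
prologue: push r3 -> mem[0x98]=0xc9, sp=0x98
body[0] mov  r3, r0 -> r3=0xd9
body[1] xor  r2, r1, r2 -> r2=0x7a
body[2] mov  r1, r3 -> r1=0xd9
body[3] mov  r0, #0x69 -> r0=0x69
epilogue: pop r3=0xc9, sp=0x99
epilogue: pop r1=0xe8, sp=0x9a
prologue pushed ['r1', 'r3'] at ['0x99', '0x98']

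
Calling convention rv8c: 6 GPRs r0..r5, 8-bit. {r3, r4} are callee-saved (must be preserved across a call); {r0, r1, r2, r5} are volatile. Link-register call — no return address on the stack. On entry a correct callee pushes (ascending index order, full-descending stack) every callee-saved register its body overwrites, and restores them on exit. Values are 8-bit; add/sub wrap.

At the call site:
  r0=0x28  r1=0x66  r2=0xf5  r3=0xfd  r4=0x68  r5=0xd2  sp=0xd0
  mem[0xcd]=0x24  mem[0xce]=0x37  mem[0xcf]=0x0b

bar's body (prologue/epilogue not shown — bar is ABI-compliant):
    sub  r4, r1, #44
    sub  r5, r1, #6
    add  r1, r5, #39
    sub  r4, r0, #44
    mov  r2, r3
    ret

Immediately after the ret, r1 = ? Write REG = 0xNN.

REG = 0x87

prologue: push r4 -> mem[0xcf]=0x68, sp=0xcf
body[0] sub  r4, r1, #44 -> r4=0x3a
body[1] sub  r5, r1, #6 -> r5=0x60
body[2] add  r1, r5, #39 -> r1=0x87
body[3] sub  r4, r0, #44 -> r4=0xfc
body[4] mov  r2, r3 -> r2=0xfd
epilogue: pop r4=0x68, sp=0xd0
r1 is caller-saved -> body value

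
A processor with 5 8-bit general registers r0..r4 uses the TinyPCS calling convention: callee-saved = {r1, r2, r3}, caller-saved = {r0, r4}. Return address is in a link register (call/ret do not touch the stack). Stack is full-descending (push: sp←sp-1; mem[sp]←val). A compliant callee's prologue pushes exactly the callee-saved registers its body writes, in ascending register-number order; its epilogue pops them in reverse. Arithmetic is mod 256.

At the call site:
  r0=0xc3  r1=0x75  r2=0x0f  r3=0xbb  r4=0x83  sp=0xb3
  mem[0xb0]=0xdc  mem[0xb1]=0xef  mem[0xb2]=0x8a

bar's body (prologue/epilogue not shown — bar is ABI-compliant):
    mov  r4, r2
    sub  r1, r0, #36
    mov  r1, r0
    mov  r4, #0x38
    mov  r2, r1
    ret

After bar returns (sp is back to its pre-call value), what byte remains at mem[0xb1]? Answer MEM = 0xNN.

prologue: push r1 -> mem[0xb2]=0x75, sp=0xb2
prologue: push r2 -> mem[0xb1]=0x0f, sp=0xb1
body[0] mov  r4, r2 -> r4=0x0f
body[1] sub  r1, r0, #36 -> r1=0x9f
body[2] mov  r1, r0 -> r1=0xc3
body[3] mov  r4, #0x38 -> r4=0x38
body[4] mov  r2, r1 -> r2=0xc3
epilogue: pop r2=0x0f, sp=0xb2
epilogue: pop r1=0x75, sp=0xb3
prologue pushed ['r1', 'r2'] at ['0xb2', '0xb1']

MEM = 0x0f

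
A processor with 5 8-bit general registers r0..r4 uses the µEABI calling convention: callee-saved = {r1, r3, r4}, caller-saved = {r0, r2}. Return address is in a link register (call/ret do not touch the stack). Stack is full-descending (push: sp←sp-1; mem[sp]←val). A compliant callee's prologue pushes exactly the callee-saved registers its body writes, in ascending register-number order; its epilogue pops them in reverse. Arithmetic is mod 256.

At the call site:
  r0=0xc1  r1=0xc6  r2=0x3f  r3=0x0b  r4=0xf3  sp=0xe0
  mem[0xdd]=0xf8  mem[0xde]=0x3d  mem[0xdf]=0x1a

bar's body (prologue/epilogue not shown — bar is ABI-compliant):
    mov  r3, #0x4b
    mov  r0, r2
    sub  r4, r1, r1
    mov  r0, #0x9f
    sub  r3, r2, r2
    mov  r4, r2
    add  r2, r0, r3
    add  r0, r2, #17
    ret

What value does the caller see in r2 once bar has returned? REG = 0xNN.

prologue: push r3 -> mem[0xdf]=0x0b, sp=0xdf
prologue: push r4 -> mem[0xde]=0xf3, sp=0xde
body[0] mov  r3, #0x4b -> r3=0x4b
body[1] mov  r0, r2 -> r0=0x3f
body[2] sub  r4, r1, r1 -> r4=0x00
body[3] mov  r0, #0x9f -> r0=0x9f
body[4] sub  r3, r2, r2 -> r3=0x00
body[5] mov  r4, r2 -> r4=0x3f
body[6] add  r2, r0, r3 -> r2=0x9f
body[7] add  r0, r2, #17 -> r0=0xb0
epilogue: pop r4=0xf3, sp=0xdf
epilogue: pop r3=0x0b, sp=0xe0
r2 is caller-saved -> body value

REG = 0x9f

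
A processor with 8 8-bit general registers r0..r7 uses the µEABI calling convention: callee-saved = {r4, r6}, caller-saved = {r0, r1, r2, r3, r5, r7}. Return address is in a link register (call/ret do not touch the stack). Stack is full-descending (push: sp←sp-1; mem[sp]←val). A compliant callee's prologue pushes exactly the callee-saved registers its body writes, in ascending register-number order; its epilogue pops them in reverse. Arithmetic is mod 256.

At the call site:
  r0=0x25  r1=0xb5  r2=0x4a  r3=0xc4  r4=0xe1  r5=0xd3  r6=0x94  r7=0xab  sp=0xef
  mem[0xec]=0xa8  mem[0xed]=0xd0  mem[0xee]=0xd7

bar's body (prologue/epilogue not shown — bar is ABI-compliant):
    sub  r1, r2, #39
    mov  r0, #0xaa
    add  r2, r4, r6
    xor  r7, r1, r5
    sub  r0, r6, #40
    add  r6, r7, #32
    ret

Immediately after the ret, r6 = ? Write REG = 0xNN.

REG = 0x94

prologue: push r6 -> mem[0xee]=0x94, sp=0xee
body[0] sub  r1, r2, #39 -> r1=0x23
body[1] mov  r0, #0xaa -> r0=0xaa
body[2] add  r2, r4, r6 -> r2=0x75
body[3] xor  r7, r1, r5 -> r7=0xf0
body[4] sub  r0, r6, #40 -> r0=0x6c
body[5] add  r6, r7, #32 -> r6=0x10
epilogue: pop r6=0x94, sp=0xef
r6 is callee-saved -> restored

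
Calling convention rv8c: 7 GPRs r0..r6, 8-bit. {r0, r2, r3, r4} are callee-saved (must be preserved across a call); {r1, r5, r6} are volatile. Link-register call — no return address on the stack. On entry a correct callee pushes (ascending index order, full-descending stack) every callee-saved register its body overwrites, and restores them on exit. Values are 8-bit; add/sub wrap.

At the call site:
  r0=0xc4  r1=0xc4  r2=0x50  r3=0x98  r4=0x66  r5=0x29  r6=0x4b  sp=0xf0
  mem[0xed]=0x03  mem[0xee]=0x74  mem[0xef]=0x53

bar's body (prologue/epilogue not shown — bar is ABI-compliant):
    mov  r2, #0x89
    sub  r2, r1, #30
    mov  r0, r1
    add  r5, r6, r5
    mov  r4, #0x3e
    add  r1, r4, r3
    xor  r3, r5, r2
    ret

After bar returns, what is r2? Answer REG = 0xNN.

prologue: push r0 -> mem[0xef]=0xc4, sp=0xef
prologue: push r2 -> mem[0xee]=0x50, sp=0xee
prologue: push r3 -> mem[0xed]=0x98, sp=0xed
prologue: push r4 -> mem[0xec]=0x66, sp=0xec
body[0] mov  r2, #0x89 -> r2=0x89
body[1] sub  r2, r1, #30 -> r2=0xa6
body[2] mov  r0, r1 -> r0=0xc4
body[3] add  r5, r6, r5 -> r5=0x74
body[4] mov  r4, #0x3e -> r4=0x3e
body[5] add  r1, r4, r3 -> r1=0xd6
body[6] xor  r3, r5, r2 -> r3=0xd2
epilogue: pop r4=0x66, sp=0xed
epilogue: pop r3=0x98, sp=0xee
epilogue: pop r2=0x50, sp=0xef
epilogue: pop r0=0xc4, sp=0xf0
r2 is callee-saved -> restored

REG = 0x50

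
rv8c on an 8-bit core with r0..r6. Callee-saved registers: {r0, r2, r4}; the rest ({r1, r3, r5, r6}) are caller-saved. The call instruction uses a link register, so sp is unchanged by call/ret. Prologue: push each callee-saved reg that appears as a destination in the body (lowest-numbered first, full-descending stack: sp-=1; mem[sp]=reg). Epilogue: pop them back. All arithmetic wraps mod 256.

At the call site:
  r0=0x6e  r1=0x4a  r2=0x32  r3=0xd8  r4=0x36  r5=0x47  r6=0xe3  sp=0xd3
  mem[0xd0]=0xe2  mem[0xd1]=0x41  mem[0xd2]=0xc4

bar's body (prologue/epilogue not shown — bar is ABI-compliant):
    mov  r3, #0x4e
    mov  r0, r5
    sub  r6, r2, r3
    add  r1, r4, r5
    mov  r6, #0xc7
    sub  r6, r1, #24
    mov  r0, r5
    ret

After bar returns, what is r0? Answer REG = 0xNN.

prologue: push r0 → mem[0xd2]=0x6e, sp=0xd2
body[0] mov  r3, #0x4e → r3=0x4e
body[1] mov  r0, r5 → r0=0x47
body[2] sub  r6, r2, r3 → r6=0xe4
body[3] add  r1, r4, r5 → r1=0x7d
body[4] mov  r6, #0xc7 → r6=0xc7
body[5] sub  r6, r1, #24 → r6=0x65
body[6] mov  r0, r5 → r0=0x47
epilogue: pop r0=0x6e, sp=0xd3
r0 is callee-saved → restored

REG = 0x6e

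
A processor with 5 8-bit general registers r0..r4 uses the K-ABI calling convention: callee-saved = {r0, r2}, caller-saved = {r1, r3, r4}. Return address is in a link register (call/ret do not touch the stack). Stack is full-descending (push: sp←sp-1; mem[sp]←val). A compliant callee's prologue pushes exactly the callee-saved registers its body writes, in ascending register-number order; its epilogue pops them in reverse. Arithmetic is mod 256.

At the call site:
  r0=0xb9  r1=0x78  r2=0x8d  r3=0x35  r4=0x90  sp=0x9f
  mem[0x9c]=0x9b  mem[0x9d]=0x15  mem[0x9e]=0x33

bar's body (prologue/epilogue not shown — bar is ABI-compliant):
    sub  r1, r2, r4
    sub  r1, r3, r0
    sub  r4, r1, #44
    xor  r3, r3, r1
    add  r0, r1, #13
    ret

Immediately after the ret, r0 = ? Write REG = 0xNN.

REG = 0xb9

prologue: push r0 -> mem[0x9e]=0xb9, sp=0x9e
body[0] sub  r1, r2, r4 -> r1=0xfd
body[1] sub  r1, r3, r0 -> r1=0x7c
body[2] sub  r4, r1, #44 -> r4=0x50
body[3] xor  r3, r3, r1 -> r3=0x49
body[4] add  r0, r1, #13 -> r0=0x89
epilogue: pop r0=0xb9, sp=0x9f
r0 is callee-saved -> restored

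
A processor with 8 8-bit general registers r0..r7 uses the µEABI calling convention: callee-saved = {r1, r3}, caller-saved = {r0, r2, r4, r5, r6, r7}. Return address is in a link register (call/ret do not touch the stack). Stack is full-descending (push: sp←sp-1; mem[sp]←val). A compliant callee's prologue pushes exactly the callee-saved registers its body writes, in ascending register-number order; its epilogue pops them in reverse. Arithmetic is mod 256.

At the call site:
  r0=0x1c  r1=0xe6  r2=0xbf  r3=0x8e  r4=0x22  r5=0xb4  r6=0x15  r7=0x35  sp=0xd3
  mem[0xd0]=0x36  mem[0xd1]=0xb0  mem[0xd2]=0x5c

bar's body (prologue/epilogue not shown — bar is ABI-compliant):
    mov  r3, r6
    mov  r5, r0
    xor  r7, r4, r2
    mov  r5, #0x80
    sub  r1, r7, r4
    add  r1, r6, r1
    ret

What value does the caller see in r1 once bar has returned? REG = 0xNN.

REG = 0xe6

prologue: push r1 → mem[0xd2]=0xe6, sp=0xd2
prologue: push r3 → mem[0xd1]=0x8e, sp=0xd1
body[0] mov  r3, r6 → r3=0x15
body[1] mov  r5, r0 → r5=0x1c
body[2] xor  r7, r4, r2 → r7=0x9d
body[3] mov  r5, #0x80 → r5=0x80
body[4] sub  r1, r7, r4 → r1=0x7b
body[5] add  r1, r6, r1 → r1=0x90
epilogue: pop r3=0x8e, sp=0xd2
epilogue: pop r1=0xe6, sp=0xd3
r1 is callee-saved → restored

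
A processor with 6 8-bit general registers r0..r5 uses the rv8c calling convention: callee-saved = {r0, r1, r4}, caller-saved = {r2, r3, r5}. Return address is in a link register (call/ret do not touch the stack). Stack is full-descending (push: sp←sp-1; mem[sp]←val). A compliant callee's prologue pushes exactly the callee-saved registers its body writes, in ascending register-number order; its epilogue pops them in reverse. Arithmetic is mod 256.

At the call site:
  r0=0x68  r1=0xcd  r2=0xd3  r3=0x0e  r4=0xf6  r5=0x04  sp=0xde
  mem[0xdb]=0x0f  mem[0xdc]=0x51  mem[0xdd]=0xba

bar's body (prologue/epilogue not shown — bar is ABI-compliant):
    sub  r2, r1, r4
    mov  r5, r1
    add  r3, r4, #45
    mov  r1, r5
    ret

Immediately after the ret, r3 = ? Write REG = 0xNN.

REG = 0x23

prologue: push r1 → mem[0xdd]=0xcd, sp=0xdd
body[0] sub  r2, r1, r4 → r2=0xd7
body[1] mov  r5, r1 → r5=0xcd
body[2] add  r3, r4, #45 → r3=0x23
body[3] mov  r1, r5 → r1=0xcd
epilogue: pop r1=0xcd, sp=0xde
r3 is caller-saved → body value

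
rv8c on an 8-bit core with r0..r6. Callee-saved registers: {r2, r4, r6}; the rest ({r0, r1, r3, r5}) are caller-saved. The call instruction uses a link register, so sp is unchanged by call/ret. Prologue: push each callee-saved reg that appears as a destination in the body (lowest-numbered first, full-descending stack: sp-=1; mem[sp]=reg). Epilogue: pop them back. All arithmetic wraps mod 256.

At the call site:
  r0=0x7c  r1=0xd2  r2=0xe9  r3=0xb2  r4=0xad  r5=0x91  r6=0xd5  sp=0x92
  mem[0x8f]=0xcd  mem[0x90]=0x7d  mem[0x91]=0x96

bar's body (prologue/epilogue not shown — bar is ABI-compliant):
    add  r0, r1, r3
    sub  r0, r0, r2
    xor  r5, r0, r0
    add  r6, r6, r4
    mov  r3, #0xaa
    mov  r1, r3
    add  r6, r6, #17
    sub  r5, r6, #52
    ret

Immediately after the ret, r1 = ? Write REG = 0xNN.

prologue: push r6 → mem[0x91]=0xd5, sp=0x91
body[0] add  r0, r1, r3 → r0=0x84
body[1] sub  r0, r0, r2 → r0=0x9b
body[2] xor  r5, r0, r0 → r5=0x00
body[3] add  r6, r6, r4 → r6=0x82
body[4] mov  r3, #0xaa → r3=0xaa
body[5] mov  r1, r3 → r1=0xaa
body[6] add  r6, r6, #17 → r6=0x93
body[7] sub  r5, r6, #52 → r5=0x5f
epilogue: pop r6=0xd5, sp=0x92
r1 is caller-saved → body value

REG = 0xaa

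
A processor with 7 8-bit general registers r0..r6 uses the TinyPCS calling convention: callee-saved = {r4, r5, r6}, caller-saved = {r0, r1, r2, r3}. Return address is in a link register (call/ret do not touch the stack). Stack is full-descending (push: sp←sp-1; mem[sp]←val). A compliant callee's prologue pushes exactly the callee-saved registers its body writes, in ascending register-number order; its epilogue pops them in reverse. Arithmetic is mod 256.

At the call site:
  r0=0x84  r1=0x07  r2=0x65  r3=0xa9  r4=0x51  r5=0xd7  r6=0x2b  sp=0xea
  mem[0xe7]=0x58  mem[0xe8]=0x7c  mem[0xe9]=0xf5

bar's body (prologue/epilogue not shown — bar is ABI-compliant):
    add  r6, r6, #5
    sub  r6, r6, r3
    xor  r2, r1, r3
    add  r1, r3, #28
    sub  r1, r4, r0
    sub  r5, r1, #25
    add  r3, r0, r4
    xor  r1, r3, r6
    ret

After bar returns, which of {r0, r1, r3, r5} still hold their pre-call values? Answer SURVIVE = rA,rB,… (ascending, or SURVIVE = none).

SURVIVE = r0,r5

prologue: push r5 -> mem[0xe9]=0xd7, sp=0xe9
prologue: push r6 -> mem[0xe8]=0x2b, sp=0xe8
body[0] add  r6, r6, #5 -> r6=0x30
body[1] sub  r6, r6, r3 -> r6=0x87
body[2] xor  r2, r1, r3 -> r2=0xae
body[3] add  r1, r3, #28 -> r1=0xc5
body[4] sub  r1, r4, r0 -> r1=0xcd
body[5] sub  r5, r1, #25 -> r5=0xb4
body[6] add  r3, r0, r4 -> r3=0xd5
body[7] xor  r1, r3, r6 -> r1=0x52
epilogue: pop r6=0x2b, sp=0xe9
epilogue: pop r5=0xd7, sp=0xea
r0: caller-saved, written=False
r1: caller-saved, written=True
r3: caller-saved, written=True
r5: callee-saved, written=True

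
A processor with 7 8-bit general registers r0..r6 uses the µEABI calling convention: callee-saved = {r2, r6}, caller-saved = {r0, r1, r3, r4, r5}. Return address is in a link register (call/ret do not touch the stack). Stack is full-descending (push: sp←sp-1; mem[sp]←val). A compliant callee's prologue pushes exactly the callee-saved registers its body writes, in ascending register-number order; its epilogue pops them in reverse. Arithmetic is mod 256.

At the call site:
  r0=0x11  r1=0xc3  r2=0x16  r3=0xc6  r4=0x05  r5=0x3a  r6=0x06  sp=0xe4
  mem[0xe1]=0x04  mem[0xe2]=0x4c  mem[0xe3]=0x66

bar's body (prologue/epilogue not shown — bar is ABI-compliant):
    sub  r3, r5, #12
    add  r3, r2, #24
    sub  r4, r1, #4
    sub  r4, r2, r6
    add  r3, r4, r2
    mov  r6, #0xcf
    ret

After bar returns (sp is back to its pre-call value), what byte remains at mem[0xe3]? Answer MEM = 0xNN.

MEM = 0x06

prologue: push r6 → mem[0xe3]=0x06, sp=0xe3
body[0] sub  r3, r5, #12 → r3=0x2e
body[1] add  r3, r2, #24 → r3=0x2e
body[2] sub  r4, r1, #4 → r4=0xbf
body[3] sub  r4, r2, r6 → r4=0x10
body[4] add  r3, r4, r2 → r3=0x26
body[5] mov  r6, #0xcf → r6=0xcf
epilogue: pop r6=0x06, sp=0xe4
prologue pushed ['r6'] at ['0xe3']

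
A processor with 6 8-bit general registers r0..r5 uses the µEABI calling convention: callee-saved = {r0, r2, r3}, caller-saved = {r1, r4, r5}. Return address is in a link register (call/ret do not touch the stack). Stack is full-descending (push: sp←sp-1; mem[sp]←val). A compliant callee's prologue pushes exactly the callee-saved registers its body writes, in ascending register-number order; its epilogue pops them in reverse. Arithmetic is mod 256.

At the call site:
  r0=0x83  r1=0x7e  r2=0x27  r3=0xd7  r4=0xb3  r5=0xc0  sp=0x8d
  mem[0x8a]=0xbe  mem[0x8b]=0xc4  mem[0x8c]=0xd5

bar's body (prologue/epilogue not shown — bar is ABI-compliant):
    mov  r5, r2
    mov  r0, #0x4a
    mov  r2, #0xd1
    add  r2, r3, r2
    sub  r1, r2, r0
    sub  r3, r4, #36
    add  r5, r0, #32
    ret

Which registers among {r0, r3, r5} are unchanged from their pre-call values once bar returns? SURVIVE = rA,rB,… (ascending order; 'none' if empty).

prologue: push r0 -> mem[0x8c]=0x83, sp=0x8c
prologue: push r2 -> mem[0x8b]=0x27, sp=0x8b
prologue: push r3 -> mem[0x8a]=0xd7, sp=0x8a
body[0] mov  r5, r2 -> r5=0x27
body[1] mov  r0, #0x4a -> r0=0x4a
body[2] mov  r2, #0xd1 -> r2=0xd1
body[3] add  r2, r3, r2 -> r2=0xa8
body[4] sub  r1, r2, r0 -> r1=0x5e
body[5] sub  r3, r4, #36 -> r3=0x8f
body[6] add  r5, r0, #32 -> r5=0x6a
epilogue: pop r3=0xd7, sp=0x8b
epilogue: pop r2=0x27, sp=0x8c
epilogue: pop r0=0x83, sp=0x8d
r0: callee-saved, written=True
r3: callee-saved, written=True
r5: caller-saved, written=True

SURVIVE = r0,r3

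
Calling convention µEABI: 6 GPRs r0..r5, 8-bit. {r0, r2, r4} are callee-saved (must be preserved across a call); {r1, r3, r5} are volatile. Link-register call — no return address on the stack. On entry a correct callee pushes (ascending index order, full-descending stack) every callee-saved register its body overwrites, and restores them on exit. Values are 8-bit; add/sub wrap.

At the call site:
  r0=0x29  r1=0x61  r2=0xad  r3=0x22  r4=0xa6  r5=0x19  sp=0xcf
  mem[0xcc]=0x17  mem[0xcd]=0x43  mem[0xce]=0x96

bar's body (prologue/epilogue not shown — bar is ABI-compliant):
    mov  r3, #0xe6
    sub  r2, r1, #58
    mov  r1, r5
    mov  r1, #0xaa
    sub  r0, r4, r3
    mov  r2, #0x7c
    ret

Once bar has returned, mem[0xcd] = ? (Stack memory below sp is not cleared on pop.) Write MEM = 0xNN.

prologue: push r0 -> mem[0xce]=0x29, sp=0xce
prologue: push r2 -> mem[0xcd]=0xad, sp=0xcd
body[0] mov  r3, #0xe6 -> r3=0xe6
body[1] sub  r2, r1, #58 -> r2=0x27
body[2] mov  r1, r5 -> r1=0x19
body[3] mov  r1, #0xaa -> r1=0xaa
body[4] sub  r0, r4, r3 -> r0=0xc0
body[5] mov  r2, #0x7c -> r2=0x7c
epilogue: pop r2=0xad, sp=0xce
epilogue: pop r0=0x29, sp=0xcf
prologue pushed ['r0', 'r2'] at ['0xce', '0xcd']

MEM = 0xad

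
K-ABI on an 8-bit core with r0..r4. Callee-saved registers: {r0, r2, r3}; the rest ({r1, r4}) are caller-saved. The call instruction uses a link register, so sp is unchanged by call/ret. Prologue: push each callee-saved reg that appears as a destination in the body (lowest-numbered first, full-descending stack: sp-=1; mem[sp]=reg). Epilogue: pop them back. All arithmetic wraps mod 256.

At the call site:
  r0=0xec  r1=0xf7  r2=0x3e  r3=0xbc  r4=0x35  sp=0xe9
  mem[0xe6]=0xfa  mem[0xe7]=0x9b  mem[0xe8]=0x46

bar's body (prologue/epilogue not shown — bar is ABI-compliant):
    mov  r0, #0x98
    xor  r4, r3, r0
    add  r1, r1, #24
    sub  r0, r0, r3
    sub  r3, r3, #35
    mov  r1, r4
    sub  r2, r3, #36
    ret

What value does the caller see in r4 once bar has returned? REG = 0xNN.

REG = 0x24

prologue: push r0 -> mem[0xe8]=0xec, sp=0xe8
prologue: push r2 -> mem[0xe7]=0x3e, sp=0xe7
prologue: push r3 -> mem[0xe6]=0xbc, sp=0xe6
body[0] mov  r0, #0x98 -> r0=0x98
body[1] xor  r4, r3, r0 -> r4=0x24
body[2] add  r1, r1, #24 -> r1=0x0f
body[3] sub  r0, r0, r3 -> r0=0xdc
body[4] sub  r3, r3, #35 -> r3=0x99
body[5] mov  r1, r4 -> r1=0x24
body[6] sub  r2, r3, #36 -> r2=0x75
epilogue: pop r3=0xbc, sp=0xe7
epilogue: pop r2=0x3e, sp=0xe8
epilogue: pop r0=0xec, sp=0xe9
r4 is caller-saved -> body value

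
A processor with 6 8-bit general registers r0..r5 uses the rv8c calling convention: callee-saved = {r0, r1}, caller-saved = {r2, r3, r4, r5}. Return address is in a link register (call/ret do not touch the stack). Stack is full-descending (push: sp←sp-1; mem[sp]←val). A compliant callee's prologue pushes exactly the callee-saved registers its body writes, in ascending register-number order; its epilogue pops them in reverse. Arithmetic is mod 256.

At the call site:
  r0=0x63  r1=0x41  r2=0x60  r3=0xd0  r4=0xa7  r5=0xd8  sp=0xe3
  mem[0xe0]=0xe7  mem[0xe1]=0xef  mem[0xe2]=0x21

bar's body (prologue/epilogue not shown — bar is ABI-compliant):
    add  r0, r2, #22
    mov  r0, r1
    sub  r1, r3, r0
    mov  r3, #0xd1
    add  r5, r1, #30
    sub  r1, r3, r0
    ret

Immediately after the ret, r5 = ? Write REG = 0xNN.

REG = 0xad

prologue: push r0 → mem[0xe2]=0x63, sp=0xe2
prologue: push r1 → mem[0xe1]=0x41, sp=0xe1
body[0] add  r0, r2, #22 → r0=0x76
body[1] mov  r0, r1 → r0=0x41
body[2] sub  r1, r3, r0 → r1=0x8f
body[3] mov  r3, #0xd1 → r3=0xd1
body[4] add  r5, r1, #30 → r5=0xad
body[5] sub  r1, r3, r0 → r1=0x90
epilogue: pop r1=0x41, sp=0xe2
epilogue: pop r0=0x63, sp=0xe3
r5 is caller-saved → body value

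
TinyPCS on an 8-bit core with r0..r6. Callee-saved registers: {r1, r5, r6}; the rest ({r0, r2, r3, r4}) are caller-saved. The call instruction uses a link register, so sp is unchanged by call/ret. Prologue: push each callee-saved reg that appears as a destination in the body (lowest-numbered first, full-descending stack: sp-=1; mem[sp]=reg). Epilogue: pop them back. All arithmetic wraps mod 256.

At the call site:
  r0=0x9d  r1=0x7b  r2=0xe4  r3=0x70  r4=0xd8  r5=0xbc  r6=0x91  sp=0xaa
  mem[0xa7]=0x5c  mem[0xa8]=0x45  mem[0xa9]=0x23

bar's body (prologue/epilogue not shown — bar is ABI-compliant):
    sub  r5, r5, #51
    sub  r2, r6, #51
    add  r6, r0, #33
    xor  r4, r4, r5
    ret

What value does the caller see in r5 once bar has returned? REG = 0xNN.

prologue: push r5 → mem[0xa9]=0xbc, sp=0xa9
prologue: push r6 → mem[0xa8]=0x91, sp=0xa8
body[0] sub  r5, r5, #51 → r5=0x89
body[1] sub  r2, r6, #51 → r2=0x5e
body[2] add  r6, r0, #33 → r6=0xbe
body[3] xor  r4, r4, r5 → r4=0x51
epilogue: pop r6=0x91, sp=0xa9
epilogue: pop r5=0xbc, sp=0xaa
r5 is callee-saved → restored

REG = 0xbc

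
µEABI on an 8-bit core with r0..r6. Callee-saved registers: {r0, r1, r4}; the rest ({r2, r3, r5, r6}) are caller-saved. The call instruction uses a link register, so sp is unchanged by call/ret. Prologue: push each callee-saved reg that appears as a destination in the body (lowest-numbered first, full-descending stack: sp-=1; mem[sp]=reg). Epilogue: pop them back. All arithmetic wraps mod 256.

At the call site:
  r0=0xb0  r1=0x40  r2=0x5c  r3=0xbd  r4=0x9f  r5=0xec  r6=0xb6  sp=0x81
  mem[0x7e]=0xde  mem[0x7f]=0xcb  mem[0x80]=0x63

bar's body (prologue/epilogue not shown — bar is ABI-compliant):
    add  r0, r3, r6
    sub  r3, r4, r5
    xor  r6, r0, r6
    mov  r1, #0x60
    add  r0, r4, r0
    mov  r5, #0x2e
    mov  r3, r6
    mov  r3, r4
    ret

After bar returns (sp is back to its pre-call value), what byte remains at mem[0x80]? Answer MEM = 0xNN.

prologue: push r0 → mem[0x80]=0xb0, sp=0x80
prologue: push r1 → mem[0x7f]=0x40, sp=0x7f
body[0] add  r0, r3, r6 → r0=0x73
body[1] sub  r3, r4, r5 → r3=0xb3
body[2] xor  r6, r0, r6 → r6=0xc5
body[3] mov  r1, #0x60 → r1=0x60
body[4] add  r0, r4, r0 → r0=0x12
body[5] mov  r5, #0x2e → r5=0x2e
body[6] mov  r3, r6 → r3=0xc5
body[7] mov  r3, r4 → r3=0x9f
epilogue: pop r1=0x40, sp=0x80
epilogue: pop r0=0xb0, sp=0x81
prologue pushed ['r0', 'r1'] at ['0x80', '0x7f']

MEM = 0xb0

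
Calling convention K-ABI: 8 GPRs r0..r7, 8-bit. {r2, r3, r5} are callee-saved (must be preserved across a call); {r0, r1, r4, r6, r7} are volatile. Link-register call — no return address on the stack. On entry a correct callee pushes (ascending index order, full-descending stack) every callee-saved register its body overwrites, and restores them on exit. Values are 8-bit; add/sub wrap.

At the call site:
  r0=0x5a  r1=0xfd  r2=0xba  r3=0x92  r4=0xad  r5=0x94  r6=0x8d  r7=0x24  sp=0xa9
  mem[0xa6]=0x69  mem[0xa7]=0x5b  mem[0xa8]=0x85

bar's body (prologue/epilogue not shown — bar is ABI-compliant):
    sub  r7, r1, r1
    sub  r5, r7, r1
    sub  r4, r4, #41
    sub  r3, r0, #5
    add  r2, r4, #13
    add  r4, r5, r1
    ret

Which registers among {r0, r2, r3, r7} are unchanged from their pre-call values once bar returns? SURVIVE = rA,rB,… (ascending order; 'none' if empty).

SURVIVE = r0,r2,r3

prologue: push r2 -> mem[0xa8]=0xba, sp=0xa8
prologue: push r3 -> mem[0xa7]=0x92, sp=0xa7
prologue: push r5 -> mem[0xa6]=0x94, sp=0xa6
body[0] sub  r7, r1, r1 -> r7=0x00
body[1] sub  r5, r7, r1 -> r5=0x03
body[2] sub  r4, r4, #41 -> r4=0x84
body[3] sub  r3, r0, #5 -> r3=0x55
body[4] add  r2, r4, #13 -> r2=0x91
body[5] add  r4, r5, r1 -> r4=0x00
epilogue: pop r5=0x94, sp=0xa7
epilogue: pop r3=0x92, sp=0xa8
epilogue: pop r2=0xba, sp=0xa9
r0: caller-saved, written=False
r2: callee-saved, written=True
r3: callee-saved, written=True
r7: caller-saved, written=True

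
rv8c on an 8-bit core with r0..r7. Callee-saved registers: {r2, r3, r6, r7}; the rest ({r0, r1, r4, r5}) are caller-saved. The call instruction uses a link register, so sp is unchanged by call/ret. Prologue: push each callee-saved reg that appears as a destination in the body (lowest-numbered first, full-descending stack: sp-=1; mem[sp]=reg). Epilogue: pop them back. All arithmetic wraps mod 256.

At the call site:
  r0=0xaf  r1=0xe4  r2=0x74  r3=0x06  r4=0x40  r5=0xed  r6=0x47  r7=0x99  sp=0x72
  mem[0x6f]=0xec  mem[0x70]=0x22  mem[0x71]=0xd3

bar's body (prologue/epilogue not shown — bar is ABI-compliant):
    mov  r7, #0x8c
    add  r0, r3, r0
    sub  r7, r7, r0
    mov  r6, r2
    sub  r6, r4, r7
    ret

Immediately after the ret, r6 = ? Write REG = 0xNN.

prologue: push r6 -> mem[0x71]=0x47, sp=0x71
prologue: push r7 -> mem[0x70]=0x99, sp=0x70
body[0] mov  r7, #0x8c -> r7=0x8c
body[1] add  r0, r3, r0 -> r0=0xb5
body[2] sub  r7, r7, r0 -> r7=0xd7
body[3] mov  r6, r2 -> r6=0x74
body[4] sub  r6, r4, r7 -> r6=0x69
epilogue: pop r7=0x99, sp=0x71
epilogue: pop r6=0x47, sp=0x72
r6 is callee-saved -> restored

REG = 0x47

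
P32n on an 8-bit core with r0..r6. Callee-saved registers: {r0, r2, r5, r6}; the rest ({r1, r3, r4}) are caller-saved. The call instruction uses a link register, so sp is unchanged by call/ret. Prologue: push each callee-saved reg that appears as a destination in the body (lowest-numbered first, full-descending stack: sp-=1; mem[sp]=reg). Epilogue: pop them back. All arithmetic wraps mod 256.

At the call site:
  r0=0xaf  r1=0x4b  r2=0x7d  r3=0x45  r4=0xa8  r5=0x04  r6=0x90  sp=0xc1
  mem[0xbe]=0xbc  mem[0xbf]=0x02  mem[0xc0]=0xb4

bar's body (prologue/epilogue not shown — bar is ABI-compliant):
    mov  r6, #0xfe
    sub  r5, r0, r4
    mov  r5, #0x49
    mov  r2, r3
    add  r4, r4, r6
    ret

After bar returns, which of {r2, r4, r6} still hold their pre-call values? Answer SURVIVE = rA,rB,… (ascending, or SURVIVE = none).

prologue: push r2 -> mem[0xc0]=0x7d, sp=0xc0
prologue: push r5 -> mem[0xbf]=0x04, sp=0xbf
prologue: push r6 -> mem[0xbe]=0x90, sp=0xbe
body[0] mov  r6, #0xfe -> r6=0xfe
body[1] sub  r5, r0, r4 -> r5=0x07
body[2] mov  r5, #0x49 -> r5=0x49
body[3] mov  r2, r3 -> r2=0x45
body[4] add  r4, r4, r6 -> r4=0xa6
epilogue: pop r6=0x90, sp=0xbf
epilogue: pop r5=0x04, sp=0xc0
epilogue: pop r2=0x7d, sp=0xc1
r2: callee-saved, written=True
r4: caller-saved, written=True
r6: callee-saved, written=True

SURVIVE = r2,r6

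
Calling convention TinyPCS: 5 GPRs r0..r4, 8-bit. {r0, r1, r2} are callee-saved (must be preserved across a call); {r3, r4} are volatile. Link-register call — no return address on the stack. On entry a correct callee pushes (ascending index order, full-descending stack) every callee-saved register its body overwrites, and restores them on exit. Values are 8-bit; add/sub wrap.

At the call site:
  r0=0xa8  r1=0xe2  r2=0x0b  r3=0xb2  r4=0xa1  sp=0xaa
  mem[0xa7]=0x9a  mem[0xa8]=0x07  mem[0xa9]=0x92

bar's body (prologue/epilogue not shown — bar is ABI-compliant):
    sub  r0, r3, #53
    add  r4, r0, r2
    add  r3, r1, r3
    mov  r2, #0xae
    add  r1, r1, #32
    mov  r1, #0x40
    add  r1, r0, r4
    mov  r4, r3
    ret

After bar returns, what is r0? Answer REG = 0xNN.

prologue: push r0 → mem[0xa9]=0xa8, sp=0xa9
prologue: push r1 → mem[0xa8]=0xe2, sp=0xa8
prologue: push r2 → mem[0xa7]=0x0b, sp=0xa7
body[0] sub  r0, r3, #53 → r0=0x7d
body[1] add  r4, r0, r2 → r4=0x88
body[2] add  r3, r1, r3 → r3=0x94
body[3] mov  r2, #0xae → r2=0xae
body[4] add  r1, r1, #32 → r1=0x02
body[5] mov  r1, #0x40 → r1=0x40
body[6] add  r1, r0, r4 → r1=0x05
body[7] mov  r4, r3 → r4=0x94
epilogue: pop r2=0x0b, sp=0xa8
epilogue: pop r1=0xe2, sp=0xa9
epilogue: pop r0=0xa8, sp=0xaa
r0 is callee-saved → restored

REG = 0xa8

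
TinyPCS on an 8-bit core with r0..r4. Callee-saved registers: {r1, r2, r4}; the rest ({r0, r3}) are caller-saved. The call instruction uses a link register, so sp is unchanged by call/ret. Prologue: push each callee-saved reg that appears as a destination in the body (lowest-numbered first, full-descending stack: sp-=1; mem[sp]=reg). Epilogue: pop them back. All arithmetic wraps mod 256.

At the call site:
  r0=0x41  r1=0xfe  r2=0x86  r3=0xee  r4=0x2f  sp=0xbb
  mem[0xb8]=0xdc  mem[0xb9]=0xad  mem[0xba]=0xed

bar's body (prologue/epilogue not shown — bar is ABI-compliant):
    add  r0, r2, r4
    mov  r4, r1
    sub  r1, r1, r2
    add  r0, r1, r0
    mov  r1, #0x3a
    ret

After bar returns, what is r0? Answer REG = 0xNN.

REG = 0x2d

prologue: push r1 → mem[0xba]=0xfe, sp=0xba
prologue: push r4 → mem[0xb9]=0x2f, sp=0xb9
body[0] add  r0, r2, r4 → r0=0xb5
body[1] mov  r4, r1 → r4=0xfe
body[2] sub  r1, r1, r2 → r1=0x78
body[3] add  r0, r1, r0 → r0=0x2d
body[4] mov  r1, #0x3a → r1=0x3a
epilogue: pop r4=0x2f, sp=0xba
epilogue: pop r1=0xfe, sp=0xbb
r0 is caller-saved → body value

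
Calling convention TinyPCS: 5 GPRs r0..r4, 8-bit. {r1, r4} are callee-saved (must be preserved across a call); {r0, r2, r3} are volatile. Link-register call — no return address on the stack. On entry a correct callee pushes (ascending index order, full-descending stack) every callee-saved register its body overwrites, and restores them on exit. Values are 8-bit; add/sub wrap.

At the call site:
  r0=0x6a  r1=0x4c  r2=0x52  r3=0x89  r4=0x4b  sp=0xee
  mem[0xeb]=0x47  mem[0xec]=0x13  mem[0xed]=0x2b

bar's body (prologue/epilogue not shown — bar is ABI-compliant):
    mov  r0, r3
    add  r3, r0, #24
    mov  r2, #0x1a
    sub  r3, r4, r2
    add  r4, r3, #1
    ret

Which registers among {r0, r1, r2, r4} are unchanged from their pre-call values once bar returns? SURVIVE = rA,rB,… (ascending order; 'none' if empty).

prologue: push r4 → mem[0xed]=0x4b, sp=0xed
body[0] mov  r0, r3 → r0=0x89
body[1] add  r3, r0, #24 → r3=0xa1
body[2] mov  r2, #0x1a → r2=0x1a
body[3] sub  r3, r4, r2 → r3=0x31
body[4] add  r4, r3, #1 → r4=0x32
epilogue: pop r4=0x4b, sp=0xee
r0: caller-saved, written=True
r1: callee-saved, written=False
r2: caller-saved, written=True
r4: callee-saved, written=True

SURVIVE = r1,r4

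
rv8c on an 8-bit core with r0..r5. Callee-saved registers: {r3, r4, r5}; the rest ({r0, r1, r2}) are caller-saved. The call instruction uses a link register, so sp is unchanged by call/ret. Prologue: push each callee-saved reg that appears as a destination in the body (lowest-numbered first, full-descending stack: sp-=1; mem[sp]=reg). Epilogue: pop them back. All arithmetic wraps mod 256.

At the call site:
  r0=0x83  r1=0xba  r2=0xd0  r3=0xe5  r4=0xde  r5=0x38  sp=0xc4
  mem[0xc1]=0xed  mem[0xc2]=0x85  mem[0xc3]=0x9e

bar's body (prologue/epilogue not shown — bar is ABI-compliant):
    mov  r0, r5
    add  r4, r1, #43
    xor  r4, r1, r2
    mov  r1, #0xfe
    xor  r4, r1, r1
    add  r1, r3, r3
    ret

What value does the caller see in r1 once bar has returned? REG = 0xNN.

REG = 0xca

prologue: push r4 -> mem[0xc3]=0xde, sp=0xc3
body[0] mov  r0, r5 -> r0=0x38
body[1] add  r4, r1, #43 -> r4=0xe5
body[2] xor  r4, r1, r2 -> r4=0x6a
body[3] mov  r1, #0xfe -> r1=0xfe
body[4] xor  r4, r1, r1 -> r4=0x00
body[5] add  r1, r3, r3 -> r1=0xca
epilogue: pop r4=0xde, sp=0xc4
r1 is caller-saved -> body value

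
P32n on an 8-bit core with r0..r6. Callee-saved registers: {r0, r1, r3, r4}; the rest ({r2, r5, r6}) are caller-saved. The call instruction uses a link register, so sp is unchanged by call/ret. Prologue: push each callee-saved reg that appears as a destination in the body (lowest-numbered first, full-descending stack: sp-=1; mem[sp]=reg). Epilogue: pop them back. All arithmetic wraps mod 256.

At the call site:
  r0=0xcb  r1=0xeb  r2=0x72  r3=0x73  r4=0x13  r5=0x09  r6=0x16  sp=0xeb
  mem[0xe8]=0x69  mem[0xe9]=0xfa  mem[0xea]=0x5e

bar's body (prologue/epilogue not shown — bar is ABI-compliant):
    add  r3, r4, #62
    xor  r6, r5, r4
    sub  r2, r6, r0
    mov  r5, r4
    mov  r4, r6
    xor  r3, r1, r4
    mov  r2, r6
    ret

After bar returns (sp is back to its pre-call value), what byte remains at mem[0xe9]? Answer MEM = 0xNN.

prologue: push r3 -> mem[0xea]=0x73, sp=0xea
prologue: push r4 -> mem[0xe9]=0x13, sp=0xe9
body[0] add  r3, r4, #62 -> r3=0x51
body[1] xor  r6, r5, r4 -> r6=0x1a
body[2] sub  r2, r6, r0 -> r2=0x4f
body[3] mov  r5, r4 -> r5=0x13
body[4] mov  r4, r6 -> r4=0x1a
body[5] xor  r3, r1, r4 -> r3=0xf1
body[6] mov  r2, r6 -> r2=0x1a
epilogue: pop r4=0x13, sp=0xea
epilogue: pop r3=0x73, sp=0xeb
prologue pushed ['r3', 'r4'] at ['0xea', '0xe9']

MEM = 0x13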